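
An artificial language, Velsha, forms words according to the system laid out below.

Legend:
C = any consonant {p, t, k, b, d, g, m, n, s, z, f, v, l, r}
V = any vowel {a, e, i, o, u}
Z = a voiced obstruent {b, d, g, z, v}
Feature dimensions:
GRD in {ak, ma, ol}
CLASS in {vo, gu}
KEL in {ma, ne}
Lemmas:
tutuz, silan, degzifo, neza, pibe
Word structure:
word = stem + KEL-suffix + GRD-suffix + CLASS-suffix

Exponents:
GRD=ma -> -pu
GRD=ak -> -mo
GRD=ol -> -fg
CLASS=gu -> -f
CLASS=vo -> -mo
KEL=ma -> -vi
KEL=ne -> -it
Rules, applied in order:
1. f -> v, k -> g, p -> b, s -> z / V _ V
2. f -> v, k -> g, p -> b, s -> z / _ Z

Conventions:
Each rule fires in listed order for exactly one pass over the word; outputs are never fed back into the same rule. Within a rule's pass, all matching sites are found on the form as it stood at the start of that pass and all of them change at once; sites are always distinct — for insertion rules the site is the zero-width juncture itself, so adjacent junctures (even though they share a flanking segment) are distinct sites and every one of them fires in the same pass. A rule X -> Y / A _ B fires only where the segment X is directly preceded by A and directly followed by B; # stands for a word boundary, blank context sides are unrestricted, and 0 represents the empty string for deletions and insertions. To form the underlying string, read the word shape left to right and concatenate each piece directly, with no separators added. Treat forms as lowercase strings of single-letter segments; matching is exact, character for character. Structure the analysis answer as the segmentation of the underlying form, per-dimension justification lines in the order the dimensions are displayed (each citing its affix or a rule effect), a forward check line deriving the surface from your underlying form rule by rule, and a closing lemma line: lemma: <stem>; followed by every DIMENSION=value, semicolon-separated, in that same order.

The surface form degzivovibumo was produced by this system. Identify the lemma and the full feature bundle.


underlying: degzifo-vi-pu-mo
GRD=ma - signalled by the affix -pu
CLASS=vo - signalled by the affix -mo
KEL=ma - signalled by the affix -vi
check: degzifovipumo -> degzivovibumo -> degzivovibumo
lemma: degzifo; GRD=ma; CLASS=vo; KEL=ma


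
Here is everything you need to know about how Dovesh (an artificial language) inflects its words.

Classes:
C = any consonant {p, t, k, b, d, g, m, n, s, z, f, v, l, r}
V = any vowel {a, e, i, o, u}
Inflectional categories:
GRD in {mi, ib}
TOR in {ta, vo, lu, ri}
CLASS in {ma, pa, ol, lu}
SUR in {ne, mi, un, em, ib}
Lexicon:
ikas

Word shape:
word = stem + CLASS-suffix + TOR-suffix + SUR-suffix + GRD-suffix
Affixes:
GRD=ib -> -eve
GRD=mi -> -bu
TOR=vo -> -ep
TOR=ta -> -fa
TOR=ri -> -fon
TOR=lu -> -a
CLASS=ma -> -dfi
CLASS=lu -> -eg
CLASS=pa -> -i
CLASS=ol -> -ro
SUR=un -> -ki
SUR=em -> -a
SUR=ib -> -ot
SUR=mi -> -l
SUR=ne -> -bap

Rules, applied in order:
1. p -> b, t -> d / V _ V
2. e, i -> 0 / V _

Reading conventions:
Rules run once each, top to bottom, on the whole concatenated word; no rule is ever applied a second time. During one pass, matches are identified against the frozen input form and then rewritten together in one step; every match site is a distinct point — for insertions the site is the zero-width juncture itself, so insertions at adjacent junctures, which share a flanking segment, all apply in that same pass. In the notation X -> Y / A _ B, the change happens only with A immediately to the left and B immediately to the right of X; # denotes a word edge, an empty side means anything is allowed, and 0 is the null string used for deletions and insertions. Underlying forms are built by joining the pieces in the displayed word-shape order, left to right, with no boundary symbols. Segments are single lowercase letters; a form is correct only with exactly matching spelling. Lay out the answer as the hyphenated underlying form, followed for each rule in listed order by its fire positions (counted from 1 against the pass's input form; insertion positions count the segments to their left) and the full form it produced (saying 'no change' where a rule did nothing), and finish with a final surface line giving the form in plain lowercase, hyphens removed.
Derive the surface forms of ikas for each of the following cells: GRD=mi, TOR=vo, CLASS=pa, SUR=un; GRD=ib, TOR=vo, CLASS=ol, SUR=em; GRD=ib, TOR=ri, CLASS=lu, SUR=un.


cell GRD=mi, TOR=vo, CLASS=pa, SUR=un:
underlying: ikas-i-ep-ki-bu
1. p -> b, t -> d / V _ V: no change
2. e, i -> 0 / V _: fires at position(s) 6: ikasipkibu
surface: ikasipkibu

cell GRD=ib, TOR=vo, CLASS=ol, SUR=em:
underlying: ikas-ro-ep-a-eve
1. p -> b, t -> d / V _ V: fires at position(s) 8: ikasroebaeve
2. e, i -> 0 / V _: fires at position(s) 7, 10: ikasrobave
surface: ikasrobave

cell GRD=ib, TOR=ri, CLASS=lu, SUR=un:
underlying: ikas-eg-fon-ki-eve
1. p -> b, t -> d / V _ V: no change
2. e, i -> 0 / V _: fires at position(s) 12: ikasegfonkive
surface: ikasegfonkive


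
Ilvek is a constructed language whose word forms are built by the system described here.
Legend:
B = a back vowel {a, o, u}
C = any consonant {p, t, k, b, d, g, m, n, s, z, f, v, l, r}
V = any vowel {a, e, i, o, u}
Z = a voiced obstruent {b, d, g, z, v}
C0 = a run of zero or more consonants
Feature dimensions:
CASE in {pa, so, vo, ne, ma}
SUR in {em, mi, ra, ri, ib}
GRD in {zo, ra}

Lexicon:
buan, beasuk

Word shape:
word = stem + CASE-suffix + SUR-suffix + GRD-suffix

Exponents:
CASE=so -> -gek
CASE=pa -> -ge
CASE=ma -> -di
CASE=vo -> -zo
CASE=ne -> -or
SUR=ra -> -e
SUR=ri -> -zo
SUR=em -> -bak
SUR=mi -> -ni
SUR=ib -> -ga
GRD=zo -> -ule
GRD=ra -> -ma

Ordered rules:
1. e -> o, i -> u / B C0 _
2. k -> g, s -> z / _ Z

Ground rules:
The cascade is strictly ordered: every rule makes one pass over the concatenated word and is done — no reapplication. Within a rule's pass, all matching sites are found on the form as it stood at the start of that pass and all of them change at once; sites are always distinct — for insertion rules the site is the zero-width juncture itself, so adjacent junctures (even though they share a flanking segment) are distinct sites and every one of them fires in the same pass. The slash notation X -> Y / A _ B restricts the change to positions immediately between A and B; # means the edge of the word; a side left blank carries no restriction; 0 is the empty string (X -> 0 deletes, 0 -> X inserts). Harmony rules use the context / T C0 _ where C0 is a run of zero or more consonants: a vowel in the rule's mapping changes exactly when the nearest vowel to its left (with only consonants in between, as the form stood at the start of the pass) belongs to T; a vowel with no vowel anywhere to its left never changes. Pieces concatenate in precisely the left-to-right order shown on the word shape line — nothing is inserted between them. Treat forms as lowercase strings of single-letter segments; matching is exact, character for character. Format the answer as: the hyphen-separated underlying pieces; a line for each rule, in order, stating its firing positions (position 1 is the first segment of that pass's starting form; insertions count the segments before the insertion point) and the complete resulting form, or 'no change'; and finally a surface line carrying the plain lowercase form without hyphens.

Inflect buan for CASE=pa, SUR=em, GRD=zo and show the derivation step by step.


underlying: buan-ge-bak-ule
1. e -> o, i -> u / B C0 _: fires at position(s) 6, 12: buangobakulo
2. k -> g, s -> z / _ Z: no change
surface: buangobakulo


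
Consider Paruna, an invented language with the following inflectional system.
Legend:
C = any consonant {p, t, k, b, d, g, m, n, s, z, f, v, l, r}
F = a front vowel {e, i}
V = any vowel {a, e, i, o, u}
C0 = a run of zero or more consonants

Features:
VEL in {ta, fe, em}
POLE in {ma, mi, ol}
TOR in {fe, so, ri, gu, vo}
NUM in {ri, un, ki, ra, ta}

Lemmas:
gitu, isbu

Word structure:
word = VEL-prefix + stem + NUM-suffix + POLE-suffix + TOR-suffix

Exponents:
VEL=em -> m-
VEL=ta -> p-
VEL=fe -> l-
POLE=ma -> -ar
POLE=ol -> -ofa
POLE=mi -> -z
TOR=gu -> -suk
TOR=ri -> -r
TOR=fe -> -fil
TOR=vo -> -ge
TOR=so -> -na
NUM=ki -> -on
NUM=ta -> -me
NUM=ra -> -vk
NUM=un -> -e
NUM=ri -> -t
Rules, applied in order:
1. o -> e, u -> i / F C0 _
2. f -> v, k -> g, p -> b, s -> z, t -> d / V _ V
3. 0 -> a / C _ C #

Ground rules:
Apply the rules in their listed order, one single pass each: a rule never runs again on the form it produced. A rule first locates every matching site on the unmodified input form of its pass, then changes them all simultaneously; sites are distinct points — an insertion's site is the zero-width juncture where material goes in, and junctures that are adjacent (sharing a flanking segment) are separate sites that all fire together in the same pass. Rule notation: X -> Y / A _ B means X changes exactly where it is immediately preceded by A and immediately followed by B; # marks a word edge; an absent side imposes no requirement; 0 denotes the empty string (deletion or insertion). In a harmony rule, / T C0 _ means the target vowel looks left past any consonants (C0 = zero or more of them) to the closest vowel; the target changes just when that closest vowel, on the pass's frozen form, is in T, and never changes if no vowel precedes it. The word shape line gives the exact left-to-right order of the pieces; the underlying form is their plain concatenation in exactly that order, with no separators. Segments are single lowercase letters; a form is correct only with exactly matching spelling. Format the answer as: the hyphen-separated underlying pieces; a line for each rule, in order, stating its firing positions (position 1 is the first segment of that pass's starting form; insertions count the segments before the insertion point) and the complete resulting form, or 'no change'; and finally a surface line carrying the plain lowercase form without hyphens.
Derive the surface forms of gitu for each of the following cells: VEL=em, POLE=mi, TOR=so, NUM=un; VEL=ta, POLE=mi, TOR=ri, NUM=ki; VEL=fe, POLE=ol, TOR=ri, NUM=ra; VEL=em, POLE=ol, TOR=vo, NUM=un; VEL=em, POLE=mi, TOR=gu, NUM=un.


cell VEL=em, POLE=mi, TOR=so, NUM=un:
underlying: m-gitu-e-z-na
1. o -> e, u -> i / F C0 _: fires at position(s) 5: mgitiezna
2. f -> v, k -> g, p -> b, s -> z, t -> d / V _ V: fires at position(s) 4: mgidiezna
3. 0 -> a / C _ C #: no change
surface: mgidiezna

cell VEL=ta, POLE=mi, TOR=ri, NUM=ki:
underlying: p-gitu-on-z-r
1. o -> e, u -> i / F C0 _: fires at position(s) 5: pgitionzr
2. f -> v, k -> g, p -> b, s -> z, t -> d / V _ V: fires at position(s) 4: pgidionzr
3. 0 -> a / C _ C #: inserts after position(s) 8: pgidionzar
surface: pgidionzar

cell VEL=fe, POLE=ol, TOR=ri, NUM=ra:
underlying: l-gitu-vk-ofa-r
1. o -> e, u -> i / F C0 _: fires at position(s) 5: lgitivkofar
2. f -> v, k -> g, p -> b, s -> z, t -> d / V _ V: fires at position(s) 4, 9: lgidivkovar
3. 0 -> a / C _ C #: no change
surface: lgidivkovar

cell VEL=em, POLE=ol, TOR=vo, NUM=un:
underlying: m-gitu-e-ofa-ge
1. o -> e, u -> i / F C0 _: fires at position(s) 5, 7: mgitieefage
2. f -> v, k -> g, p -> b, s -> z, t -> d / V _ V: fires at position(s) 4, 8: mgidieevage
3. 0 -> a / C _ C #: no change
surface: mgidieevage

cell VEL=em, POLE=mi, TOR=gu, NUM=un:
underlying: m-gitu-e-z-suk
1. o -> e, u -> i / F C0 _: fires at position(s) 5, 9: mgitiezsik
2. f -> v, k -> g, p -> b, s -> z, t -> d / V _ V: fires at position(s) 4: mgidiezsik
3. 0 -> a / C _ C #: no change
surface: mgidiezsik


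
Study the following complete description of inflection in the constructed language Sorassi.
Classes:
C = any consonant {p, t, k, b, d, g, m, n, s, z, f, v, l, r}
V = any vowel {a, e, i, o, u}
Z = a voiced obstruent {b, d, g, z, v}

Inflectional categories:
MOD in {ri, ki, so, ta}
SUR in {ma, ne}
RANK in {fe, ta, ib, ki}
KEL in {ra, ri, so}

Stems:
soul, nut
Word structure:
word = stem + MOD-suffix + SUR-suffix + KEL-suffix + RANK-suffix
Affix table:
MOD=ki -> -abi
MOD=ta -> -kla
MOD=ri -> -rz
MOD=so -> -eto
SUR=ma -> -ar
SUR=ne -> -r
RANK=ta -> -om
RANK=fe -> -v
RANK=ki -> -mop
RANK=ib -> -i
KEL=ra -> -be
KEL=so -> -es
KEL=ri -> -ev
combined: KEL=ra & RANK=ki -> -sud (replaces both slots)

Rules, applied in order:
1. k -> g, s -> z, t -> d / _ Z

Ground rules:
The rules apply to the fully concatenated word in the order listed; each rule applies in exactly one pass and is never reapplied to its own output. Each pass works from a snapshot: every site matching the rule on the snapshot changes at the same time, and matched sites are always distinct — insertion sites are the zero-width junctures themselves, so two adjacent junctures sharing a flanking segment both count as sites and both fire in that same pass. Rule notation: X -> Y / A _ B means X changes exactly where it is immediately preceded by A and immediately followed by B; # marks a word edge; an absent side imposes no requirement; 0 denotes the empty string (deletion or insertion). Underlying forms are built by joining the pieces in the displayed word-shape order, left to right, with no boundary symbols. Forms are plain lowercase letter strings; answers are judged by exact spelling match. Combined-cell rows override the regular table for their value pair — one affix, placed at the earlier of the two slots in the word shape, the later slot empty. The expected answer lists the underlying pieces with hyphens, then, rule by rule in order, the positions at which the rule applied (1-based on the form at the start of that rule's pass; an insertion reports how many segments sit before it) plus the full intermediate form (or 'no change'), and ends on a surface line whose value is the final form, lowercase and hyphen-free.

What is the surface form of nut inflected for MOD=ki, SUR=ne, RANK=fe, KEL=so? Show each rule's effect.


underlying: nut-abi-r-es-v
1. k -> g, s -> z, t -> d / _ Z: fires at position(s) 9: nutabirezv
surface: nutabirezv


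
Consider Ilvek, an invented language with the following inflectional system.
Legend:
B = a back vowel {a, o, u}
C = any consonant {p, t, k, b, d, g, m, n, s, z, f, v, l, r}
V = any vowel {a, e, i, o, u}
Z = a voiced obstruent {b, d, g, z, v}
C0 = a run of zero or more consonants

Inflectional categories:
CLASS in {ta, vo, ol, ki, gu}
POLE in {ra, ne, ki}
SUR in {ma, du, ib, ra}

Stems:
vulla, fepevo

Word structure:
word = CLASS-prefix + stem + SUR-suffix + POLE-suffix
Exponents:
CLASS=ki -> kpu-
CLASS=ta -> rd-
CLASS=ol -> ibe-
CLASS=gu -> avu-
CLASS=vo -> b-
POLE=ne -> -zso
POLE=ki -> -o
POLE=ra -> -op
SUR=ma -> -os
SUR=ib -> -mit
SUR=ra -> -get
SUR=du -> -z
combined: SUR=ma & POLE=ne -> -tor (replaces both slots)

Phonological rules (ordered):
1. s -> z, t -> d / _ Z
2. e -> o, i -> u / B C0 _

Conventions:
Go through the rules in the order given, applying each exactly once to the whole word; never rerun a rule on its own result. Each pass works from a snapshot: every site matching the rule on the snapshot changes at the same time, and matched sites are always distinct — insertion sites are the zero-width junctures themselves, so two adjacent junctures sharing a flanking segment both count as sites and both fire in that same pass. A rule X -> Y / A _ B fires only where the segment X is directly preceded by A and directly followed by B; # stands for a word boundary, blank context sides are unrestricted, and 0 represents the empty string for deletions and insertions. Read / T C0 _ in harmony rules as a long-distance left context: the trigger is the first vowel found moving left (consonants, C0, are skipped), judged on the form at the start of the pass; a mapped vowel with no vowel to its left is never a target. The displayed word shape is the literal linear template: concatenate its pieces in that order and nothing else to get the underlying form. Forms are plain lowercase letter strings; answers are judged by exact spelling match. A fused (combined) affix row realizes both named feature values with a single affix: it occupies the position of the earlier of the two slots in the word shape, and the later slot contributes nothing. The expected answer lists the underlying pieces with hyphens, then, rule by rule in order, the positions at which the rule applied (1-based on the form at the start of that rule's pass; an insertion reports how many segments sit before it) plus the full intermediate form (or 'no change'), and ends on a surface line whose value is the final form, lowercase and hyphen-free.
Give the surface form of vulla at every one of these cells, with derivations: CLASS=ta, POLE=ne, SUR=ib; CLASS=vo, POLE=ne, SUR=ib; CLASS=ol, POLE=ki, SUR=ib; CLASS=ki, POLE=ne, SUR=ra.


cell CLASS=ta, POLE=ne, SUR=ib:
underlying: rd-vulla-mit-zso
1. s -> z, t -> d / _ Z: fires at position(s) 10: rdvullamidzso
2. e -> o, i -> u / B C0 _: fires at position(s) 9: rdvullamudzso
surface: rdvullamudzso

cell CLASS=vo, POLE=ne, SUR=ib:
underlying: b-vulla-mit-zso
1. s -> z, t -> d / _ Z: fires at position(s) 9: bvullamidzso
2. e -> o, i -> u / B C0 _: fires at position(s) 8: bvullamudzso
surface: bvullamudzso

cell CLASS=ol, POLE=ki, SUR=ib:
underlying: ibe-vulla-mit-o
1. s -> z, t -> d / _ Z: no change
2. e -> o, i -> u / B C0 _: fires at position(s) 10: ibevullamuto
surface: ibevullamuto

cell CLASS=ki, POLE=ne, SUR=ra:
underlying: kpu-vulla-get-zso
1. s -> z, t -> d / _ Z: fires at position(s) 11: kpuvullagedzso
2. e -> o, i -> u / B C0 _: fires at position(s) 10: kpuvullagodzso
surface: kpuvullagodzso


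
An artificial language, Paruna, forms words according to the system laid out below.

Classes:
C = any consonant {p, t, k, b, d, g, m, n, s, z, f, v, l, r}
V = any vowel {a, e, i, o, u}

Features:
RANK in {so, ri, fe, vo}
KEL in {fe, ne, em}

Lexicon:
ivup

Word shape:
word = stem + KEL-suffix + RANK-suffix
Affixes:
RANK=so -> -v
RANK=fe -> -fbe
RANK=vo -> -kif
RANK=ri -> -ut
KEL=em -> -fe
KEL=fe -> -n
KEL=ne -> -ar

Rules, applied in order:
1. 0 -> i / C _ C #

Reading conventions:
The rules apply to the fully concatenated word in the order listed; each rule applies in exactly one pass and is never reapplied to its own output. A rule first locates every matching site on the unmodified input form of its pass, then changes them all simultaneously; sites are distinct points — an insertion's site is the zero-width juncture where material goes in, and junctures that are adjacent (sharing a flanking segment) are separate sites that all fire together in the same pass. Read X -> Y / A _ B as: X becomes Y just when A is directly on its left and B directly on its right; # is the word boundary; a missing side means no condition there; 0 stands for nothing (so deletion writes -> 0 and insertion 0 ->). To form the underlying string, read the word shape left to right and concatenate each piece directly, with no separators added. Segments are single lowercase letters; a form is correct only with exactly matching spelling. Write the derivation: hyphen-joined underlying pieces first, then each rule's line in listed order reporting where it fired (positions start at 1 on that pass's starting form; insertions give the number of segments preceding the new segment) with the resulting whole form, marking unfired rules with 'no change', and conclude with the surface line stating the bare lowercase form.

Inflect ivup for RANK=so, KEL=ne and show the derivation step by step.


underlying: ivup-ar-v
1. 0 -> i / C _ C #: inserts after position(s) 6: ivupariv
surface: ivupariv


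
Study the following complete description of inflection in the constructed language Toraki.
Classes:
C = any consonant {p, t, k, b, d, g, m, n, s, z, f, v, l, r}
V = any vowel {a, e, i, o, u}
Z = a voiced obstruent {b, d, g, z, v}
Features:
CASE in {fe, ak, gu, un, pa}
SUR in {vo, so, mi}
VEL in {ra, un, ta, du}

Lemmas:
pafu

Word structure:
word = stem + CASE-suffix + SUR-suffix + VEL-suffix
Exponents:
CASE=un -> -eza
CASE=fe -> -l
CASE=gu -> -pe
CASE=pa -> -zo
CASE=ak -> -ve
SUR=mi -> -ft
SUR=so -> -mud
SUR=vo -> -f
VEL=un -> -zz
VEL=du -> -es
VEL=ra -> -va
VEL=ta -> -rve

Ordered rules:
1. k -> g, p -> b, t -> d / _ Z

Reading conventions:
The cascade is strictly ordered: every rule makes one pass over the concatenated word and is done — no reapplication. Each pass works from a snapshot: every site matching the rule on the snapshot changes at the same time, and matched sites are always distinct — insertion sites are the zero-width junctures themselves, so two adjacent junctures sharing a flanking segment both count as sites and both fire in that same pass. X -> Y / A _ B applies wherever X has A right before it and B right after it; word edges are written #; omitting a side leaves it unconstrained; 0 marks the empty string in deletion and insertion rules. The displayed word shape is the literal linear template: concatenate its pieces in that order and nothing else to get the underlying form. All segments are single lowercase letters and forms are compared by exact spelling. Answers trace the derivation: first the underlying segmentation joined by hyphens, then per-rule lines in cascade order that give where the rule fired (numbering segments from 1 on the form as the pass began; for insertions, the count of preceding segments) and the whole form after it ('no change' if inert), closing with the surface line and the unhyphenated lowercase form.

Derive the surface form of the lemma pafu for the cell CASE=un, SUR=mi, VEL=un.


underlying: pafu-eza-ft-zz
1. k -> g, p -> b, t -> d / _ Z: fires at position(s) 9: pafuezafdzz
surface: pafuezafdzz


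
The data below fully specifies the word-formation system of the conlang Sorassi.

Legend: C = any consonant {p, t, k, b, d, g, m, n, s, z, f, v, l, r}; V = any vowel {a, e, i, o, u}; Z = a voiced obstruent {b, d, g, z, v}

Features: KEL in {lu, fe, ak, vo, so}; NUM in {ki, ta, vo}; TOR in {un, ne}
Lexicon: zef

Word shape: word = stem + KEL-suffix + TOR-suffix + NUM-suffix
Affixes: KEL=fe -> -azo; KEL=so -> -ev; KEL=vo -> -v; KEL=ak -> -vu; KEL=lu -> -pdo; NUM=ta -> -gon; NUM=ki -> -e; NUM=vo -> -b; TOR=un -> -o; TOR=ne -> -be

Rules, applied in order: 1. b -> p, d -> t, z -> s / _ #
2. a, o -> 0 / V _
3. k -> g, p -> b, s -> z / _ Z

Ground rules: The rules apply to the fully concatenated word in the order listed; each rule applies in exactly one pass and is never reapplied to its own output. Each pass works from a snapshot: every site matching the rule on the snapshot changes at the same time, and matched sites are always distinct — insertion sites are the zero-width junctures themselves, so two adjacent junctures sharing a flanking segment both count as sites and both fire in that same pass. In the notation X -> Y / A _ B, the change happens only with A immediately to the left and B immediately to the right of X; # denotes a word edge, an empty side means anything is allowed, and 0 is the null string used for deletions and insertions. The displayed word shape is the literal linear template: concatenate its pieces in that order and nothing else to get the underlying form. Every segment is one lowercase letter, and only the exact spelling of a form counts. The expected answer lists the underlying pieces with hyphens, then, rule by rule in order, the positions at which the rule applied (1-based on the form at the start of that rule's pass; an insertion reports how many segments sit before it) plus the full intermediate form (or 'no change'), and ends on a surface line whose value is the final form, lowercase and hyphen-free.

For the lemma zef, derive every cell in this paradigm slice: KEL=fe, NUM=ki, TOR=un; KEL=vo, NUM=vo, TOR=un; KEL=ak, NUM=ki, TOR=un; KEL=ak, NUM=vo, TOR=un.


cell KEL=fe, NUM=ki, TOR=un:
underlying: zef-azo-o-e
1. b -> p, d -> t, z -> s / _ #: no change
2. a, o -> 0 / V _: fires at position(s) 7: zefazoe
3. k -> g, p -> b, s -> z / _ Z: no change
surface: zefazoe

cell KEL=vo, NUM=vo, TOR=un:
underlying: zef-v-o-b
1. b -> p, d -> t, z -> s / _ #: fires at position(s) 6: zefvop
2. a, o -> 0 / V _: no change
3. k -> g, p -> b, s -> z / _ Z: no change
surface: zefvop

cell KEL=ak, NUM=ki, TOR=un:
underlying: zef-vu-o-e
1. b -> p, d -> t, z -> s / _ #: no change
2. a, o -> 0 / V _: fires at position(s) 6: zefvue
3. k -> g, p -> b, s -> z / _ Z: no change
surface: zefvue

cell KEL=ak, NUM=vo, TOR=un:
underlying: zef-vu-o-b
1. b -> p, d -> t, z -> s / _ #: fires at position(s) 7: zefvuop
2. a, o -> 0 / V _: fires at position(s) 6: zefvup
3. k -> g, p -> b, s -> z / _ Z: no change
surface: zefvup


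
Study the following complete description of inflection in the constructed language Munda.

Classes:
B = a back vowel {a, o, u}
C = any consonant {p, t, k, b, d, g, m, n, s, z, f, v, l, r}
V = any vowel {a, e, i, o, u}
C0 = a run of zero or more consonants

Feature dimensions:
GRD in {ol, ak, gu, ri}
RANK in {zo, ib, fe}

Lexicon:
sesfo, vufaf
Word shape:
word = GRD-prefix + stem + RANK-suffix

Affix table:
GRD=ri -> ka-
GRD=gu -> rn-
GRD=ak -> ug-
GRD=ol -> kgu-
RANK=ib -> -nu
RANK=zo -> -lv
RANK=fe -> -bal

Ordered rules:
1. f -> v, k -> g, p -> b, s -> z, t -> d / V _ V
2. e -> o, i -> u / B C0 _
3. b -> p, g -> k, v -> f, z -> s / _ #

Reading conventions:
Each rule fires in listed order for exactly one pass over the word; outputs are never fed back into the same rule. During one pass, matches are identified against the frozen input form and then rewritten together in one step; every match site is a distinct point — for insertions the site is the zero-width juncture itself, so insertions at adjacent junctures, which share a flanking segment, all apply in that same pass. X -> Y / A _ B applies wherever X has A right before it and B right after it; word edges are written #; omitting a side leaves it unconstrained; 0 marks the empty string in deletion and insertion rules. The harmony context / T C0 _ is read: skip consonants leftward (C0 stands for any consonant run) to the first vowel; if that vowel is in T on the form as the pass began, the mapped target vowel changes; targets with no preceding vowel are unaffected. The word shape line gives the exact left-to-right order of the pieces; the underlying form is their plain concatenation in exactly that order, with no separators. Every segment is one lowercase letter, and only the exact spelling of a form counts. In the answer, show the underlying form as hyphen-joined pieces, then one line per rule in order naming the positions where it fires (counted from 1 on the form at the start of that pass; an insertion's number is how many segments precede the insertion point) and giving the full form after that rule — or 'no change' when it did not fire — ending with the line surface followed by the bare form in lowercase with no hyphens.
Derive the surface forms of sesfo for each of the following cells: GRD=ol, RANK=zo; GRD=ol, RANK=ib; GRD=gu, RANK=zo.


cell GRD=ol, RANK=zo:
underlying: kgu-sesfo-lv
1. f -> v, k -> g, p -> b, s -> z, t -> d / V _ V: fires at position(s) 4: kguzesfolv
2. e -> o, i -> u / B C0 _: fires at position(s) 5: kguzosfolv
3. b -> p, g -> k, v -> f, z -> s / _ #: fires at position(s) 10: kguzosfolf
surface: kguzosfolf

cell GRD=ol, RANK=ib:
underlying: kgu-sesfo-nu
1. f -> v, k -> g, p -> b, s -> z, t -> d / V _ V: fires at position(s) 4: kguzesfonu
2. e -> o, i -> u / B C0 _: fires at position(s) 5: kguzosfonu
3. b -> p, g -> k, v -> f, z -> s / _ #: no change
surface: kguzosfonu

cell GRD=gu, RANK=zo:
underlying: rn-sesfo-lv
1. f -> v, k -> g, p -> b, s -> z, t -> d / V _ V: no change
2. e -> o, i -> u / B C0 _: no change
3. b -> p, g -> k, v -> f, z -> s / _ #: fires at position(s) 9: rnsesfolf
surface: rnsesfolf


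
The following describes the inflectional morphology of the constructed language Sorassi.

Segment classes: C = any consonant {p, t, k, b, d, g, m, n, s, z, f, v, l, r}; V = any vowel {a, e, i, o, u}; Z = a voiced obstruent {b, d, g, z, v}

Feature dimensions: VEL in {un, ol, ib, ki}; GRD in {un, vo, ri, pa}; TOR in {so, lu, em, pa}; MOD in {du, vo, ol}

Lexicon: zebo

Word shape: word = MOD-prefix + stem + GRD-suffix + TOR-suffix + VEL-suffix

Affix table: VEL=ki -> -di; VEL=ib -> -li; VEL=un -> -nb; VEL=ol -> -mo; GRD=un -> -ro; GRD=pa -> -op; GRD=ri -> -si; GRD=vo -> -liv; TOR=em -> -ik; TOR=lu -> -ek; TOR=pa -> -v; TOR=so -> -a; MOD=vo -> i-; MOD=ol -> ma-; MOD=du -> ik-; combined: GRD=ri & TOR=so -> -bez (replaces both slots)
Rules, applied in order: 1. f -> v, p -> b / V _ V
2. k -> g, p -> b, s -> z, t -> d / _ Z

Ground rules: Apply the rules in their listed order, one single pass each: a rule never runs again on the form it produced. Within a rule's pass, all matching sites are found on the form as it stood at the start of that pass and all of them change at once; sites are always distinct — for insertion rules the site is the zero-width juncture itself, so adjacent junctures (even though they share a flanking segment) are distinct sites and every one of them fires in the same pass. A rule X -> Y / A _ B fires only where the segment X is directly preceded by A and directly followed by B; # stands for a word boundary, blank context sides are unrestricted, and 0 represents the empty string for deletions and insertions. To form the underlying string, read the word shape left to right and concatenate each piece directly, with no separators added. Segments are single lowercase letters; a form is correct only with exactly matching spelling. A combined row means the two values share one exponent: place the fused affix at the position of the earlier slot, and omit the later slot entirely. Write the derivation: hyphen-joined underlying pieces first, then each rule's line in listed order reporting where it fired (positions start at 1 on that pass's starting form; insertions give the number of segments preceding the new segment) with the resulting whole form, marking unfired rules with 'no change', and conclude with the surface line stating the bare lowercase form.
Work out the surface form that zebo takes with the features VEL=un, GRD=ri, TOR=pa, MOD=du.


underlying: ik-zebo-si-v-nb
1. f -> v, p -> b / V _ V: no change
2. k -> g, p -> b, s -> z, t -> d / _ Z: fires at position(s) 2: igzebosivnb
surface: igzebosivnb


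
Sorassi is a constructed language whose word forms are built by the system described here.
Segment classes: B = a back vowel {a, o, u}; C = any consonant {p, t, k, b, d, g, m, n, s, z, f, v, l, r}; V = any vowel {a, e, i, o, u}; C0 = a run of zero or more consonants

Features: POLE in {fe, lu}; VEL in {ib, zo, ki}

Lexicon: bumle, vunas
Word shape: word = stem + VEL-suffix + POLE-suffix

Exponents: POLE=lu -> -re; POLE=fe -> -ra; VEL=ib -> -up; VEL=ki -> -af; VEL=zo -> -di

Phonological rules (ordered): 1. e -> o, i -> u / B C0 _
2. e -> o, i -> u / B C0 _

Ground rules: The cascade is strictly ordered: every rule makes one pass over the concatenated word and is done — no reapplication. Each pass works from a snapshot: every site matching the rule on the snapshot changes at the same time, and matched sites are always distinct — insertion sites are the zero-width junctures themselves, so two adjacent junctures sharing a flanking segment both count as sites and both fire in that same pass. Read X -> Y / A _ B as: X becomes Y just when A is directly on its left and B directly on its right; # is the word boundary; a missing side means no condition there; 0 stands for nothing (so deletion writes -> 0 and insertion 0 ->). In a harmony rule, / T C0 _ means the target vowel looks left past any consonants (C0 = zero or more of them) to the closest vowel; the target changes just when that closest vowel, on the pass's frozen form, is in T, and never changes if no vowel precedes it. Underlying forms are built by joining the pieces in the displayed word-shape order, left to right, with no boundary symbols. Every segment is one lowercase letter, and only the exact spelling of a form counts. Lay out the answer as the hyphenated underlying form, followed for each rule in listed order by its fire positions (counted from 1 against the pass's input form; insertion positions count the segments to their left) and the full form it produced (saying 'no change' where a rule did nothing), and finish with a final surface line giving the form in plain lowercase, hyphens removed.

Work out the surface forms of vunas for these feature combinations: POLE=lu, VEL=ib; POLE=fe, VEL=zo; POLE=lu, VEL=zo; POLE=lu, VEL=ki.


cell POLE=lu, VEL=ib:
underlying: vunas-up-re
1. e -> o, i -> u / B C0 _: fires at position(s) 9: vunasupro
2. e -> o, i -> u / B C0 _: no change
surface: vunasupro

cell POLE=fe, VEL=zo:
underlying: vunas-di-ra
1. e -> o, i -> u / B C0 _: fires at position(s) 7: vunasdura
2. e -> o, i -> u / B C0 _: no change
surface: vunasdura

cell POLE=lu, VEL=zo:
underlying: vunas-di-re
1. e -> o, i -> u / B C0 _: fires at position(s) 7: vunasdure
2. e -> o, i -> u / B C0 _: fires at position(s) 9: vunasduro
surface: vunasduro

cell POLE=lu, VEL=ki:
underlying: vunas-af-re
1. e -> o, i -> u / B C0 _: fires at position(s) 9: vunasafro
2. e -> o, i -> u / B C0 _: no change
surface: vunasafro


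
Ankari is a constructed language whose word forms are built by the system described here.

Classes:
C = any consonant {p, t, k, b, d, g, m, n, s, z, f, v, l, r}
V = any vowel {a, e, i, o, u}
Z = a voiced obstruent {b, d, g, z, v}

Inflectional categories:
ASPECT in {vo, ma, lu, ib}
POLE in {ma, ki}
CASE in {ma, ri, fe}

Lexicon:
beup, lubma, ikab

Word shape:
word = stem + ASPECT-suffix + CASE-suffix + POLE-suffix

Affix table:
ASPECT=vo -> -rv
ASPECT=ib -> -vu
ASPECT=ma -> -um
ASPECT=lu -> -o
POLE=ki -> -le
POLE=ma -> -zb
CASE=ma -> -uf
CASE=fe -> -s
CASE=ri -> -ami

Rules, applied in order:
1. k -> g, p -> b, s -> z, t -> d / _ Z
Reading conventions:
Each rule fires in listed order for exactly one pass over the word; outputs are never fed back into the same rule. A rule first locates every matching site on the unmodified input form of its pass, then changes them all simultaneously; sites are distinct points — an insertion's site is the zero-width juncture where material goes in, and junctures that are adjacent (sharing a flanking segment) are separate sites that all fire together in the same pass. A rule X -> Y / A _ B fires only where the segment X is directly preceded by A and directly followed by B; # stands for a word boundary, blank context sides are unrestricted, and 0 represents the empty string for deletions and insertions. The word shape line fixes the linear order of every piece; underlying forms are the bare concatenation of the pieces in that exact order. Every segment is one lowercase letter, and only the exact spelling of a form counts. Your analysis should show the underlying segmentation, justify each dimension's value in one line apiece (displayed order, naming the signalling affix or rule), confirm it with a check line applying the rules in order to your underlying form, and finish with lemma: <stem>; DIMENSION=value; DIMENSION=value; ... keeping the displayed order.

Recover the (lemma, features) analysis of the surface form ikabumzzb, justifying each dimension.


underlying: ikab-um-s-zb
ASPECT=ma - signalled by the affix -um
POLE=ma - signalled by the affix -zb
CASE=fe - signalled by the affix -s
check: ikabumszb -> ikabumzzb
lemma: ikab; ASPECT=ma; POLE=ma; CASE=fe


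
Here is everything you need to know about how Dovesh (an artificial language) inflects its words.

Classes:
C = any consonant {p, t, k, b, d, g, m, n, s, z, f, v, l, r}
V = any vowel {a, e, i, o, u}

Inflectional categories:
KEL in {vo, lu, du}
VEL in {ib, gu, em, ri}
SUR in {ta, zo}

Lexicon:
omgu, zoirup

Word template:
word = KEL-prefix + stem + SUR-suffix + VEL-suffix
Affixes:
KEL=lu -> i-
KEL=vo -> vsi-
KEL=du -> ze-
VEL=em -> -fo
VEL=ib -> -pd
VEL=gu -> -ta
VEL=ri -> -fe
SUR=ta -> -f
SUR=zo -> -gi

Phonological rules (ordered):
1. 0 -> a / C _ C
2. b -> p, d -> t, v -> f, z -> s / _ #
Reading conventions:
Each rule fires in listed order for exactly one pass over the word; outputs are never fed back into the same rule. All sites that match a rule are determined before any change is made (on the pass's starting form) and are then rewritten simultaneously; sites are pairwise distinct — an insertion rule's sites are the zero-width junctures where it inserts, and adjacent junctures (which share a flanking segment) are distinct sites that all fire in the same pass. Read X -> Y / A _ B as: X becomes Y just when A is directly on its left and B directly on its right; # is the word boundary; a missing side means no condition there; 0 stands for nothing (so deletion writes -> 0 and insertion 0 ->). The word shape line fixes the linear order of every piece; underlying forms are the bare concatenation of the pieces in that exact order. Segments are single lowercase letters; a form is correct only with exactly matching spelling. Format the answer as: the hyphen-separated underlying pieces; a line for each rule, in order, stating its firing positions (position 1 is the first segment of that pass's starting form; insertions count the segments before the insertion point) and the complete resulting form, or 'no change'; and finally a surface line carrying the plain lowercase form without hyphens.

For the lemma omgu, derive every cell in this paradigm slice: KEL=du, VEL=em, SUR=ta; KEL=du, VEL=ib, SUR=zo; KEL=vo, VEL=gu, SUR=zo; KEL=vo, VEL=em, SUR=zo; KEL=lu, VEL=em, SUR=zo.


cell KEL=du, VEL=em, SUR=ta:
underlying: ze-omgu-f-fo
1. 0 -> a / C _ C: inserts after position(s) 4, 7: zeomagufafo
2. b -> p, d -> t, v -> f, z -> s / _ #: no change
surface: zeomagufafo

cell KEL=du, VEL=ib, SUR=zo:
underlying: ze-omgu-gi-pd
1. 0 -> a / C _ C: inserts after position(s) 4, 9: zeomagugipad
2. b -> p, d -> t, v -> f, z -> s / _ #: fires at position(s) 12: zeomagugipat
surface: zeomagugipat

cell KEL=vo, VEL=gu, SUR=zo:
underlying: vsi-omgu-gi-ta
1. 0 -> a / C _ C: inserts after position(s) 1, 5: vasiomagugita
2. b -> p, d -> t, v -> f, z -> s / _ #: no change
surface: vasiomagugita

cell KEL=vo, VEL=em, SUR=zo:
underlying: vsi-omgu-gi-fo
1. 0 -> a / C _ C: inserts after position(s) 1, 5: vasiomagugifo
2. b -> p, d -> t, v -> f, z -> s / _ #: no change
surface: vasiomagugifo

cell KEL=lu, VEL=em, SUR=zo:
underlying: i-omgu-gi-fo
1. 0 -> a / C _ C: inserts after position(s) 3: iomagugifo
2. b -> p, d -> t, v -> f, z -> s / _ #: no change
surface: iomagugifo


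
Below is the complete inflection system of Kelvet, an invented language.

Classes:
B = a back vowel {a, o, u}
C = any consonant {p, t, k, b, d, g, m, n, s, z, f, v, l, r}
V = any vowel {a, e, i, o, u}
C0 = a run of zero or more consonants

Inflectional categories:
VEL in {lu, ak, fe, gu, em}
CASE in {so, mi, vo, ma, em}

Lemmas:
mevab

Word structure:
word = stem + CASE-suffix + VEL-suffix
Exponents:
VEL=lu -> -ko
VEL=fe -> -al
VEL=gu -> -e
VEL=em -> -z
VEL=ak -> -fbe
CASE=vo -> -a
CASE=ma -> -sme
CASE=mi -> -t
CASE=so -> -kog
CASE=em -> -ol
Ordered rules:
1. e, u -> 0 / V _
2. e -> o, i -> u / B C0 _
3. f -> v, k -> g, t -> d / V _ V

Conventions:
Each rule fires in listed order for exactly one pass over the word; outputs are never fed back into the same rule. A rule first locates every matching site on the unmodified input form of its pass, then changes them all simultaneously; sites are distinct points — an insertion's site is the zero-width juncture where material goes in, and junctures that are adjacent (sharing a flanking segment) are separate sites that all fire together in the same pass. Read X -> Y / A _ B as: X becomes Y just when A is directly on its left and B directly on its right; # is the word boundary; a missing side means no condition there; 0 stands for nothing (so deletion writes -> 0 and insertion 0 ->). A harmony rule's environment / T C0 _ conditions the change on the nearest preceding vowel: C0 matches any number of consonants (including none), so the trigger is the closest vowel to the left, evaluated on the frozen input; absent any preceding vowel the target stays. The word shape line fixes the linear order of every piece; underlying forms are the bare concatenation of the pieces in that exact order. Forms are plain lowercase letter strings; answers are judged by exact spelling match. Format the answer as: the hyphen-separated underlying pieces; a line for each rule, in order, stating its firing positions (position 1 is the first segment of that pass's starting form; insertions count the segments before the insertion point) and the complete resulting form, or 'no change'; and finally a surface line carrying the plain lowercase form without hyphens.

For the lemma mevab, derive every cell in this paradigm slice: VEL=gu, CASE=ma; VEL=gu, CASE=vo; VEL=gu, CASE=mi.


cell VEL=gu, CASE=ma:
underlying: mevab-sme-e
1. e, u -> 0 / V _: fires at position(s) 9: mevabsme
2. e -> o, i -> u / B C0 _: fires at position(s) 8: mevabsmo
3. f -> v, k -> g, t -> d / V _ V: no change
surface: mevabsmo

cell VEL=gu, CASE=vo:
underlying: mevab-a-e
1. e, u -> 0 / V _: fires at position(s) 7: mevaba
2. e -> o, i -> u / B C0 _: no change
3. f -> v, k -> g, t -> d / V _ V: no change
surface: mevaba

cell VEL=gu, CASE=mi:
underlying: mevab-t-e
1. e, u -> 0 / V _: no change
2. e -> o, i -> u / B C0 _: fires at position(s) 7: mevabto
3. f -> v, k -> g, t -> d / V _ V: no change
surface: mevabto
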